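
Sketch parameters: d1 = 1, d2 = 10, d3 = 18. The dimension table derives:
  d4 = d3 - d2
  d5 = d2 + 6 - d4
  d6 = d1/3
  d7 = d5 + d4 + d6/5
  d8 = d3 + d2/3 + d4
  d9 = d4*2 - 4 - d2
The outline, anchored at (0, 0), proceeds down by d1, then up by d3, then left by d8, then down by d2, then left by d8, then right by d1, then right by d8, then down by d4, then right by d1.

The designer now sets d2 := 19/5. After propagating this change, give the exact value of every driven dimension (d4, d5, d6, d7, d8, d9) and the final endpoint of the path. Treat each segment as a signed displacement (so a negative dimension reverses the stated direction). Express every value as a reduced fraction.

d4 = 71/5
d5 = -22/5
d6 = 1/3
d7 = 148/15
d8 = 502/15
d9 = 103/5
endpoint = (-472/15, -1)

Apply edit: d2 := 19/5
  d4 = d3 - d2 = 71/5
  d5 = d2 + 6 - d4 = -22/5
  d6 = d1/3 = 1/3
  d7 = d5 + d4 + d6/5 = 148/15
  d8 = d3 + d2/3 + d4 = 502/15
  d9 = d4*2 - 4 - d2 = 103/5
Walk from origin (0, 0):
  seg 1: down by d1 = 1 → (0, -1)
  seg 2: up by d3 = 18 → (0, 17)
  seg 3: left by d8 = 502/15 → (-502/15, 17)
  seg 4: down by d2 = 19/5 → (-502/15, 66/5)
  seg 5: left by d8 = 502/15 → (-1004/15, 66/5)
  seg 6: right by d1 = 1 → (-989/15, 66/5)
  seg 7: right by d8 = 502/15 → (-487/15, 66/5)
  seg 8: down by d4 = 71/5 → (-487/15, -1)
  seg 9: right by d1 = 1 → (-472/15, -1)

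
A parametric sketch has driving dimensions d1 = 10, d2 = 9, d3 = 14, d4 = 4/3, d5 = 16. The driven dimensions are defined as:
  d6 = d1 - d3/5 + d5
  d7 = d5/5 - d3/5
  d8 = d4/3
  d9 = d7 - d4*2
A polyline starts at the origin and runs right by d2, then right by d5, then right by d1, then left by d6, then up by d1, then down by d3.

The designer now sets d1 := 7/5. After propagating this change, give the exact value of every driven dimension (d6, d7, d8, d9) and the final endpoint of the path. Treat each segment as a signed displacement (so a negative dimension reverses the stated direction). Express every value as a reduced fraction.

Apply edit: d1 := 7/5
  d6 = d1 - d3/5 + d5 = 73/5
  d7 = d5/5 - d3/5 = 2/5
  d8 = d4/3 = 4/9
  d9 = d7 - d4*2 = -34/15
Walk from origin (0, 0):
  seg 1: right by d2 = 9 → (9, 0)
  seg 2: right by d5 = 16 → (25, 0)
  seg 3: right by d1 = 7/5 → (132/5, 0)
  seg 4: left by d6 = 73/5 → (59/5, 0)
  seg 5: up by d1 = 7/5 → (59/5, 7/5)
  seg 6: down by d3 = 14 → (59/5, -63/5)

d6 = 73/5
d7 = 2/5
d8 = 4/9
d9 = -34/15
endpoint = (59/5, -63/5)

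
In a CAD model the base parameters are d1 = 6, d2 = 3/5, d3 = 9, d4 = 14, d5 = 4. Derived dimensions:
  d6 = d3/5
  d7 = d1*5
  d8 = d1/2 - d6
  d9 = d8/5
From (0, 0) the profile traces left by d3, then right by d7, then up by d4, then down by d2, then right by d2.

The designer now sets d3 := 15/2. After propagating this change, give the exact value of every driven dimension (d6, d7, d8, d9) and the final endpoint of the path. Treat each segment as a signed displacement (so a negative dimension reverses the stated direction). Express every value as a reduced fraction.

d6 = 3/2
d7 = 30
d8 = 3/2
d9 = 3/10
endpoint = (231/10, 67/5)

Apply edit: d3 := 15/2
  d6 = d3/5 = 3/2
  d7 = d1*5 = 30
  d8 = d1/2 - d6 = 3/2
  d9 = d8/5 = 3/10
Walk from origin (0, 0):
  seg 1: left by d3 = 15/2 → (-15/2, 0)
  seg 2: right by d7 = 30 → (45/2, 0)
  seg 3: up by d4 = 14 → (45/2, 14)
  seg 4: down by d2 = 3/5 → (45/2, 67/5)
  seg 5: right by d2 = 3/5 → (231/10, 67/5)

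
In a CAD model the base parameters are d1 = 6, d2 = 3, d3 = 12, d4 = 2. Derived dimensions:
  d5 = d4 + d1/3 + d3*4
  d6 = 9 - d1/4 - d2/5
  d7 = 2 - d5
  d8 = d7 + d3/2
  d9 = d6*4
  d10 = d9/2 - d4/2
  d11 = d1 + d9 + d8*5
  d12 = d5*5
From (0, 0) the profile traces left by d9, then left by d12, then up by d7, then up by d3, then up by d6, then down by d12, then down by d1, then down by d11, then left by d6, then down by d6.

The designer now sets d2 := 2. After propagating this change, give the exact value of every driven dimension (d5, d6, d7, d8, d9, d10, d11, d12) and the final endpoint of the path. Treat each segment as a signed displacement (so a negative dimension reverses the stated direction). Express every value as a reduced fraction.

Apply edit: d2 := 2
  d5 = d4 + d1/3 + d3*4 = 52
  d6 = 9 - d1/4 - d2/5 = 71/10
  d7 = 2 - d5 = -50
  d8 = d7 + d3/2 = -44
  d9 = d6*4 = 142/5
  d10 = d9/2 - d4/2 = 66/5
  d11 = d1 + d9 + d8*5 = -928/5
  d12 = d5*5 = 260
Walk from origin (0, 0):
  seg 1: left by d9 = 142/5 → (-142/5, 0)
  seg 2: left by d12 = 260 → (-1442/5, 0)
  seg 3: up by d7 = -50 → (-1442/5, -50)
  seg 4: up by d3 = 12 → (-1442/5, -38)
  seg 5: up by d6 = 71/10 → (-1442/5, -309/10)
  seg 6: down by d12 = 260 → (-1442/5, -2909/10)
  seg 7: down by d1 = 6 → (-1442/5, -2969/10)
  seg 8: down by d11 = -928/5 → (-1442/5, -1113/10)
  seg 9: left by d6 = 71/10 → (-591/2, -1113/10)
  seg 10: down by d6 = 71/10 → (-591/2, -592/5)

d5 = 52
d6 = 71/10
d7 = -50
d8 = -44
d9 = 142/5
d10 = 66/5
d11 = -928/5
d12 = 260
endpoint = (-591/2, -592/5)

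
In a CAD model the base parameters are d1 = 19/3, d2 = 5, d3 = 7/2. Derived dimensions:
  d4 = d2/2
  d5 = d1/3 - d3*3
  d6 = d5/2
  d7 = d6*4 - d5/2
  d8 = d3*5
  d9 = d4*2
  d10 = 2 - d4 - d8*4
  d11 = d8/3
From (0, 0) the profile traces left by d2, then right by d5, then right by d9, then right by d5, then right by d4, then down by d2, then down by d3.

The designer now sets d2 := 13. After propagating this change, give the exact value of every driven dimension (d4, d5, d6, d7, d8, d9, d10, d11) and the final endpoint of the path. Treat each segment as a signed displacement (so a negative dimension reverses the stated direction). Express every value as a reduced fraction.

Apply edit: d2 := 13
  d4 = d2/2 = 13/2
  d5 = d1/3 - d3*3 = -151/18
  d6 = d5/2 = -151/36
  d7 = d6*4 - d5/2 = -151/12
  d8 = d3*5 = 35/2
  d9 = d4*2 = 13
  d10 = 2 - d4 - d8*4 = -149/2
  d11 = d8/3 = 35/6
Walk from origin (0, 0):
  seg 1: left by d2 = 13 → (-13, 0)
  seg 2: right by d5 = -151/18 → (-385/18, 0)
  seg 3: right by d9 = 13 → (-151/18, 0)
  seg 4: right by d5 = -151/18 → (-151/9, 0)
  seg 5: right by d4 = 13/2 → (-185/18, 0)
  seg 6: down by d2 = 13 → (-185/18, -13)
  seg 7: down by d3 = 7/2 → (-185/18, -33/2)

d4 = 13/2
d5 = -151/18
d6 = -151/36
d7 = -151/12
d8 = 35/2
d9 = 13
d10 = -149/2
d11 = 35/6
endpoint = (-185/18, -33/2)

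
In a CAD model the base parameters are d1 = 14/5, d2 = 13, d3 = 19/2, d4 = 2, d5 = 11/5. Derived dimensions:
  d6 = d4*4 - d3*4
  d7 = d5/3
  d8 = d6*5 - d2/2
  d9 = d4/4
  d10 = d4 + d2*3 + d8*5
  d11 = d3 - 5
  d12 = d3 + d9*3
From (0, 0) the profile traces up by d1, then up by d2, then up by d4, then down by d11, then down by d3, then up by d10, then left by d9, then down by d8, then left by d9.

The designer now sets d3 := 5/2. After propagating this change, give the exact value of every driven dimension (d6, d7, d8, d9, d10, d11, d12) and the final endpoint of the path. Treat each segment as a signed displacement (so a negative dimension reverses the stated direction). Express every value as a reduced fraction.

Apply edit: d3 := 5/2
  d6 = d4*4 - d3*4 = -2
  d7 = d5/3 = 11/15
  d8 = d6*5 - d2/2 = -33/2
  d9 = d4/4 = 1/2
  d10 = d4 + d2*3 + d8*5 = -83/2
  d11 = d3 - 5 = -5/2
  d12 = d3 + d9*3 = 4
Walk from origin (0, 0):
  seg 1: up by d1 = 14/5 → (0, 14/5)
  seg 2: up by d2 = 13 → (0, 79/5)
  seg 3: up by d4 = 2 → (0, 89/5)
  seg 4: down by d11 = -5/2 → (0, 203/10)
  seg 5: down by d3 = 5/2 → (0, 89/5)
  seg 6: up by d10 = -83/2 → (0, -237/10)
  seg 7: left by d9 = 1/2 → (-1/2, -237/10)
  seg 8: down by d8 = -33/2 → (-1/2, -36/5)
  seg 9: left by d9 = 1/2 → (-1, -36/5)

d6 = -2
d7 = 11/15
d8 = -33/2
d9 = 1/2
d10 = -83/2
d11 = -5/2
d12 = 4
endpoint = (-1, -36/5)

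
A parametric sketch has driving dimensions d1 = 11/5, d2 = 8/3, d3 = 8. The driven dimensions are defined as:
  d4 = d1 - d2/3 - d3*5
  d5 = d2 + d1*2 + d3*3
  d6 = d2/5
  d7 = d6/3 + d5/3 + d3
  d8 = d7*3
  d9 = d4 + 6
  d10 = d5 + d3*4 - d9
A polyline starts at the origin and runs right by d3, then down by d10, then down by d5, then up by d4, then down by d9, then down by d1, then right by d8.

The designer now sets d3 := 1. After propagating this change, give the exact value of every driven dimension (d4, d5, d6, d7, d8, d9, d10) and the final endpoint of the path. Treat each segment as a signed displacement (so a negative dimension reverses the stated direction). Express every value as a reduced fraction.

d4 = -166/45
d5 = 151/15
d6 = 8/15
d7 = 68/15
d8 = 68/5
d9 = 104/45
d10 = 529/45
endpoint = (73/5, -1351/45)

Apply edit: d3 := 1
  d4 = d1 - d2/3 - d3*5 = -166/45
  d5 = d2 + d1*2 + d3*3 = 151/15
  d6 = d2/5 = 8/15
  d7 = d6/3 + d5/3 + d3 = 68/15
  d8 = d7*3 = 68/5
  d9 = d4 + 6 = 104/45
  d10 = d5 + d3*4 - d9 = 529/45
Walk from origin (0, 0):
  seg 1: right by d3 = 1 → (1, 0)
  seg 2: down by d10 = 529/45 → (1, -529/45)
  seg 3: down by d5 = 151/15 → (1, -982/45)
  seg 4: up by d4 = -166/45 → (1, -1148/45)
  seg 5: down by d9 = 104/45 → (1, -1252/45)
  seg 6: down by d1 = 11/5 → (1, -1351/45)
  seg 7: right by d8 = 68/5 → (73/5, -1351/45)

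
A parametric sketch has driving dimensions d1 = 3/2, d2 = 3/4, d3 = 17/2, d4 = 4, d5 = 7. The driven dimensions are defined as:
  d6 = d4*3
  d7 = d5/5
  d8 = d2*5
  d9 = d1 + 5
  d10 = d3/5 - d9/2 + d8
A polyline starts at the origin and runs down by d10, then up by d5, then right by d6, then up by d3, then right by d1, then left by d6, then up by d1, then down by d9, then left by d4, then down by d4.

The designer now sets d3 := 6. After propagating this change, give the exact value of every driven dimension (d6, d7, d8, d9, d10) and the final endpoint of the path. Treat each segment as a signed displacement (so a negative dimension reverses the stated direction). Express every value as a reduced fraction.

Apply edit: d3 := 6
  d6 = d4*3 = 12
  d7 = d5/5 = 7/5
  d8 = d2*5 = 15/4
  d9 = d1 + 5 = 13/2
  d10 = d3/5 - d9/2 + d8 = 17/10
Walk from origin (0, 0):
  seg 1: down by d10 = 17/10 → (0, -17/10)
  seg 2: up by d5 = 7 → (0, 53/10)
  seg 3: right by d6 = 12 → (12, 53/10)
  seg 4: up by d3 = 6 → (12, 113/10)
  seg 5: right by d1 = 3/2 → (27/2, 113/10)
  seg 6: left by d6 = 12 → (3/2, 113/10)
  seg 7: up by d1 = 3/2 → (3/2, 64/5)
  seg 8: down by d9 = 13/2 → (3/2, 63/10)
  seg 9: left by d4 = 4 → (-5/2, 63/10)
  seg 10: down by d4 = 4 → (-5/2, 23/10)

d6 = 12
d7 = 7/5
d8 = 15/4
d9 = 13/2
d10 = 17/10
endpoint = (-5/2, 23/10)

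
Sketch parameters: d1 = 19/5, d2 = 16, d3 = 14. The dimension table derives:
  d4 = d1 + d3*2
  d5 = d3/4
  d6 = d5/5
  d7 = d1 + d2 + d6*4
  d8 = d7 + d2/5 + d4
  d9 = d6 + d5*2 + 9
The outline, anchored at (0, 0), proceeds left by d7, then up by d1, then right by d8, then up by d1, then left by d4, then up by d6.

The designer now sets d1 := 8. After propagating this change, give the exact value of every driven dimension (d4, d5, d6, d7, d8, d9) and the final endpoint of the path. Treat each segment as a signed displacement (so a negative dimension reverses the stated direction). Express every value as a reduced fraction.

d4 = 36
d5 = 7/2
d6 = 7/10
d7 = 134/5
d8 = 66
d9 = 167/10
endpoint = (16/5, 167/10)

Apply edit: d1 := 8
  d4 = d1 + d3*2 = 36
  d5 = d3/4 = 7/2
  d6 = d5/5 = 7/10
  d7 = d1 + d2 + d6*4 = 134/5
  d8 = d7 + d2/5 + d4 = 66
  d9 = d6 + d5*2 + 9 = 167/10
Walk from origin (0, 0):
  seg 1: left by d7 = 134/5 → (-134/5, 0)
  seg 2: up by d1 = 8 → (-134/5, 8)
  seg 3: right by d8 = 66 → (196/5, 8)
  seg 4: up by d1 = 8 → (196/5, 16)
  seg 5: left by d4 = 36 → (16/5, 16)
  seg 6: up by d6 = 7/10 → (16/5, 167/10)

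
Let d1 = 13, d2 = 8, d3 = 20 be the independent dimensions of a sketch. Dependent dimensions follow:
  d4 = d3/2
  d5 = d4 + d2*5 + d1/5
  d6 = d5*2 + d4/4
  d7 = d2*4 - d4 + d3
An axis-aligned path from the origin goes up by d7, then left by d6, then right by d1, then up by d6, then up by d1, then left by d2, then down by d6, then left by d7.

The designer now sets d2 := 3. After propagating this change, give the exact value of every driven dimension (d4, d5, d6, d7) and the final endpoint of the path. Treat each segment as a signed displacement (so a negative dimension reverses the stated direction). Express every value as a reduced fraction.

d4 = 10
d5 = 138/5
d6 = 577/10
d7 = 22
endpoint = (-697/10, 35)

Apply edit: d2 := 3
  d4 = d3/2 = 10
  d5 = d4 + d2*5 + d1/5 = 138/5
  d6 = d5*2 + d4/4 = 577/10
  d7 = d2*4 - d4 + d3 = 22
Walk from origin (0, 0):
  seg 1: up by d7 = 22 → (0, 22)
  seg 2: left by d6 = 577/10 → (-577/10, 22)
  seg 3: right by d1 = 13 → (-447/10, 22)
  seg 4: up by d6 = 577/10 → (-447/10, 797/10)
  seg 5: up by d1 = 13 → (-447/10, 927/10)
  seg 6: left by d2 = 3 → (-477/10, 927/10)
  seg 7: down by d6 = 577/10 → (-477/10, 35)
  seg 8: left by d7 = 22 → (-697/10, 35)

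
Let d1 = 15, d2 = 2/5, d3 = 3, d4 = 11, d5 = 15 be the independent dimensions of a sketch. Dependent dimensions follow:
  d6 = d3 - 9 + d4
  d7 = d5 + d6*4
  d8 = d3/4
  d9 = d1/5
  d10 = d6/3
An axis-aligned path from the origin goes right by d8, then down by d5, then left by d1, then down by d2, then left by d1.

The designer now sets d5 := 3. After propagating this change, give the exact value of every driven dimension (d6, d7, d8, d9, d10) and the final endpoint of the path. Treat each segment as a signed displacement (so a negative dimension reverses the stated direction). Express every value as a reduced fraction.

Apply edit: d5 := 3
  d6 = d3 - 9 + d4 = 5
  d7 = d5 + d6*4 = 23
  d8 = d3/4 = 3/4
  d9 = d1/5 = 3
  d10 = d6/3 = 5/3
Walk from origin (0, 0):
  seg 1: right by d8 = 3/4 → (3/4, 0)
  seg 2: down by d5 = 3 → (3/4, -3)
  seg 3: left by d1 = 15 → (-57/4, -3)
  seg 4: down by d2 = 2/5 → (-57/4, -17/5)
  seg 5: left by d1 = 15 → (-117/4, -17/5)

d6 = 5
d7 = 23
d8 = 3/4
d9 = 3
d10 = 5/3
endpoint = (-117/4, -17/5)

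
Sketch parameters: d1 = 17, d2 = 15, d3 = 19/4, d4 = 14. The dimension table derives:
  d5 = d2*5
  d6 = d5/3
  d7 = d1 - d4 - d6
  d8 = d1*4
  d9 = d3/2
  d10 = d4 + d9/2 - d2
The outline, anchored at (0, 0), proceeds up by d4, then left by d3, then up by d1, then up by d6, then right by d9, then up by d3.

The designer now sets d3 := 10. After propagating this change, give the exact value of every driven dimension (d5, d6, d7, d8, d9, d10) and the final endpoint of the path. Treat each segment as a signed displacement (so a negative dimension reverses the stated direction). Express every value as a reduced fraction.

d5 = 75
d6 = 25
d7 = -22
d8 = 68
d9 = 5
d10 = 3/2
endpoint = (-5, 66)

Apply edit: d3 := 10
  d5 = d2*5 = 75
  d6 = d5/3 = 25
  d7 = d1 - d4 - d6 = -22
  d8 = d1*4 = 68
  d9 = d3/2 = 5
  d10 = d4 + d9/2 - d2 = 3/2
Walk from origin (0, 0):
  seg 1: up by d4 = 14 → (0, 14)
  seg 2: left by d3 = 10 → (-10, 14)
  seg 3: up by d1 = 17 → (-10, 31)
  seg 4: up by d6 = 25 → (-10, 56)
  seg 5: right by d9 = 5 → (-5, 56)
  seg 6: up by d3 = 10 → (-5, 66)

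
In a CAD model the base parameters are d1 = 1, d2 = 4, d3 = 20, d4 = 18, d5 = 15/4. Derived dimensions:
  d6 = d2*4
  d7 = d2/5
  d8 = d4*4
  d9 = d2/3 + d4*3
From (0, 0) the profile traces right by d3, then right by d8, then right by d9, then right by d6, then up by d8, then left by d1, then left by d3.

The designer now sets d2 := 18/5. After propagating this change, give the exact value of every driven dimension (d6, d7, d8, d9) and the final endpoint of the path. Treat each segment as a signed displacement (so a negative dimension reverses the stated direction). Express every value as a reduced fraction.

d6 = 72/5
d7 = 18/25
d8 = 72
d9 = 276/5
endpoint = (703/5, 72)

Apply edit: d2 := 18/5
  d6 = d2*4 = 72/5
  d7 = d2/5 = 18/25
  d8 = d4*4 = 72
  d9 = d2/3 + d4*3 = 276/5
Walk from origin (0, 0):
  seg 1: right by d3 = 20 → (20, 0)
  seg 2: right by d8 = 72 → (92, 0)
  seg 3: right by d9 = 276/5 → (736/5, 0)
  seg 4: right by d6 = 72/5 → (808/5, 0)
  seg 5: up by d8 = 72 → (808/5, 72)
  seg 6: left by d1 = 1 → (803/5, 72)
  seg 7: left by d3 = 20 → (703/5, 72)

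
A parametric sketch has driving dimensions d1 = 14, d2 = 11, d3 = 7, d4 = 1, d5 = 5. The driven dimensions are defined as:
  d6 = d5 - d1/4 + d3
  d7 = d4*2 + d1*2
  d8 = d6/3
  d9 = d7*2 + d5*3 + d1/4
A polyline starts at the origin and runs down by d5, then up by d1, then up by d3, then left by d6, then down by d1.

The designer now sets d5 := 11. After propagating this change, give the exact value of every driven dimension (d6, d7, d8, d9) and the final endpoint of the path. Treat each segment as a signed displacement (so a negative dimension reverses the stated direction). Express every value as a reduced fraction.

d6 = 29/2
d7 = 30
d8 = 29/6
d9 = 193/2
endpoint = (-29/2, -4)

Apply edit: d5 := 11
  d6 = d5 - d1/4 + d3 = 29/2
  d7 = d4*2 + d1*2 = 30
  d8 = d6/3 = 29/6
  d9 = d7*2 + d5*3 + d1/4 = 193/2
Walk from origin (0, 0):
  seg 1: down by d5 = 11 → (0, -11)
  seg 2: up by d1 = 14 → (0, 3)
  seg 3: up by d3 = 7 → (0, 10)
  seg 4: left by d6 = 29/2 → (-29/2, 10)
  seg 5: down by d1 = 14 → (-29/2, -4)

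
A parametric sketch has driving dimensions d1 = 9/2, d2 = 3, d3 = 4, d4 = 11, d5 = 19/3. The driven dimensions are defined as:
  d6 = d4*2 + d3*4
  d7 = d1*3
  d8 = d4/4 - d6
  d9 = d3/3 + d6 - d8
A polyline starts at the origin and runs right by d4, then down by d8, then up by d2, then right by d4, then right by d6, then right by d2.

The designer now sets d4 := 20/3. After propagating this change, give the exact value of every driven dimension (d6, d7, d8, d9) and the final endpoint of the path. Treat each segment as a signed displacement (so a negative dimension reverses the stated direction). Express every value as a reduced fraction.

d6 = 88/3
d7 = 27/2
d8 = -83/3
d9 = 175/3
endpoint = (137/3, 92/3)

Apply edit: d4 := 20/3
  d6 = d4*2 + d3*4 = 88/3
  d7 = d1*3 = 27/2
  d8 = d4/4 - d6 = -83/3
  d9 = d3/3 + d6 - d8 = 175/3
Walk from origin (0, 0):
  seg 1: right by d4 = 20/3 → (20/3, 0)
  seg 2: down by d8 = -83/3 → (20/3, 83/3)
  seg 3: up by d2 = 3 → (20/3, 92/3)
  seg 4: right by d4 = 20/3 → (40/3, 92/3)
  seg 5: right by d6 = 88/3 → (128/3, 92/3)
  seg 6: right by d2 = 3 → (137/3, 92/3)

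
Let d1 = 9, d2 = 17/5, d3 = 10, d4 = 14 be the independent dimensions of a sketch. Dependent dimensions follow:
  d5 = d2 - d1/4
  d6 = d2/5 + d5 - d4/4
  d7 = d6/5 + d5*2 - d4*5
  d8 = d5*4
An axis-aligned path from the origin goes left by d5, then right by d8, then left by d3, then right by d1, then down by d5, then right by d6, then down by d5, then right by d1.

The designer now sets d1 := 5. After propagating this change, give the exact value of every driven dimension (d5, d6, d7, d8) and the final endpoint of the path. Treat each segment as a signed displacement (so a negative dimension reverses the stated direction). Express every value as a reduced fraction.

d5 = 43/20
d6 = -67/100
d7 = -32917/500
d8 = 43/5
endpoint = (289/50, -43/10)

Apply edit: d1 := 5
  d5 = d2 - d1/4 = 43/20
  d6 = d2/5 + d5 - d4/4 = -67/100
  d7 = d6/5 + d5*2 - d4*5 = -32917/500
  d8 = d5*4 = 43/5
Walk from origin (0, 0):
  seg 1: left by d5 = 43/20 → (-43/20, 0)
  seg 2: right by d8 = 43/5 → (129/20, 0)
  seg 3: left by d3 = 10 → (-71/20, 0)
  seg 4: right by d1 = 5 → (29/20, 0)
  seg 5: down by d5 = 43/20 → (29/20, -43/20)
  seg 6: right by d6 = -67/100 → (39/50, -43/20)
  seg 7: down by d5 = 43/20 → (39/50, -43/10)
  seg 8: right by d1 = 5 → (289/50, -43/10)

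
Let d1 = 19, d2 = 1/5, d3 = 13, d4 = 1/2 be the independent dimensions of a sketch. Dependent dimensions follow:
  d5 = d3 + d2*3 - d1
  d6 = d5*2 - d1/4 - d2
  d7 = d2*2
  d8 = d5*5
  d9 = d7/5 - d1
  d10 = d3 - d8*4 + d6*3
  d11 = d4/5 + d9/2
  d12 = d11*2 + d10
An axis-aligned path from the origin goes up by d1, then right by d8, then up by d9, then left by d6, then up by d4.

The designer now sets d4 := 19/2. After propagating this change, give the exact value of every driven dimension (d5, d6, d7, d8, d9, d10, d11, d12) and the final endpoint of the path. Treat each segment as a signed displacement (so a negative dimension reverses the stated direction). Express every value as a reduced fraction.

Apply edit: d4 := 19/2
  d5 = d3 + d2*3 - d1 = -27/5
  d6 = d5*2 - d1/4 - d2 = -63/4
  d7 = d2*2 = 2/5
  d8 = d5*5 = -27
  d9 = d7/5 - d1 = -473/25
  d10 = d3 - d8*4 + d6*3 = 295/4
  d11 = d4/5 + d9/2 = -189/25
  d12 = d11*2 + d10 = 5863/100
Walk from origin (0, 0):
  seg 1: up by d1 = 19 → (0, 19)
  seg 2: right by d8 = -27 → (-27, 19)
  seg 3: up by d9 = -473/25 → (-27, 2/25)
  seg 4: left by d6 = -63/4 → (-45/4, 2/25)
  seg 5: up by d4 = 19/2 → (-45/4, 479/50)

d5 = -27/5
d6 = -63/4
d7 = 2/5
d8 = -27
d9 = -473/25
d10 = 295/4
d11 = -189/25
d12 = 5863/100
endpoint = (-45/4, 479/50)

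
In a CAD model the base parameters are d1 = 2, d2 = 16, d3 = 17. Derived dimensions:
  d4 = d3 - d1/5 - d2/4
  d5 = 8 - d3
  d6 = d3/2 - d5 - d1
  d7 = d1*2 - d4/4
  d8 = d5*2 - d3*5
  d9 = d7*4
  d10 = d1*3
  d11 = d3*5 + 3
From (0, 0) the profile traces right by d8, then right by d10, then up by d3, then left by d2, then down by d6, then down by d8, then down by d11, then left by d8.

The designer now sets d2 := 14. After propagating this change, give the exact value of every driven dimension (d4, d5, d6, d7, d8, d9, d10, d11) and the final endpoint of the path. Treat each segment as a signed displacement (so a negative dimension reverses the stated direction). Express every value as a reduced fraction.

d4 = 131/10
d5 = -9
d6 = 31/2
d7 = 29/40
d8 = -103
d9 = 29/10
d10 = 6
d11 = 88
endpoint = (-8, 33/2)

Apply edit: d2 := 14
  d4 = d3 - d1/5 - d2/4 = 131/10
  d5 = 8 - d3 = -9
  d6 = d3/2 - d5 - d1 = 31/2
  d7 = d1*2 - d4/4 = 29/40
  d8 = d5*2 - d3*5 = -103
  d9 = d7*4 = 29/10
  d10 = d1*3 = 6
  d11 = d3*5 + 3 = 88
Walk from origin (0, 0):
  seg 1: right by d8 = -103 → (-103, 0)
  seg 2: right by d10 = 6 → (-97, 0)
  seg 3: up by d3 = 17 → (-97, 17)
  seg 4: left by d2 = 14 → (-111, 17)
  seg 5: down by d6 = 31/2 → (-111, 3/2)
  seg 6: down by d8 = -103 → (-111, 209/2)
  seg 7: down by d11 = 88 → (-111, 33/2)
  seg 8: left by d8 = -103 → (-8, 33/2)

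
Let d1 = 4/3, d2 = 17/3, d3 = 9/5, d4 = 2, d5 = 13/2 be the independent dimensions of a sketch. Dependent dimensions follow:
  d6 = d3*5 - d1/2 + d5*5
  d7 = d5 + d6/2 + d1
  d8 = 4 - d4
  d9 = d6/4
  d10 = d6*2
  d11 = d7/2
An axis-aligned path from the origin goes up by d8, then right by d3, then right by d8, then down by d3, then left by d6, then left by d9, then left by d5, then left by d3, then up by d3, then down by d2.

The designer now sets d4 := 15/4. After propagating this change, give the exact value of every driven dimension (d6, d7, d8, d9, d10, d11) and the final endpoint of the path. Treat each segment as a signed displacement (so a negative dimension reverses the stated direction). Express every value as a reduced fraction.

d6 = 245/6
d7 = 113/4
d8 = 1/4
d9 = 245/24
d10 = 245/3
d11 = 113/8
endpoint = (-1375/24, -65/12)

Apply edit: d4 := 15/4
  d6 = d3*5 - d1/2 + d5*5 = 245/6
  d7 = d5 + d6/2 + d1 = 113/4
  d8 = 4 - d4 = 1/4
  d9 = d6/4 = 245/24
  d10 = d6*2 = 245/3
  d11 = d7/2 = 113/8
Walk from origin (0, 0):
  seg 1: up by d8 = 1/4 → (0, 1/4)
  seg 2: right by d3 = 9/5 → (9/5, 1/4)
  seg 3: right by d8 = 1/4 → (41/20, 1/4)
  seg 4: down by d3 = 9/5 → (41/20, -31/20)
  seg 5: left by d6 = 245/6 → (-2327/60, -31/20)
  seg 6: left by d9 = 245/24 → (-5879/120, -31/20)
  seg 7: left by d5 = 13/2 → (-6659/120, -31/20)
  seg 8: left by d3 = 9/5 → (-1375/24, -31/20)
  seg 9: up by d3 = 9/5 → (-1375/24, 1/4)
  seg 10: down by d2 = 17/3 → (-1375/24, -65/12)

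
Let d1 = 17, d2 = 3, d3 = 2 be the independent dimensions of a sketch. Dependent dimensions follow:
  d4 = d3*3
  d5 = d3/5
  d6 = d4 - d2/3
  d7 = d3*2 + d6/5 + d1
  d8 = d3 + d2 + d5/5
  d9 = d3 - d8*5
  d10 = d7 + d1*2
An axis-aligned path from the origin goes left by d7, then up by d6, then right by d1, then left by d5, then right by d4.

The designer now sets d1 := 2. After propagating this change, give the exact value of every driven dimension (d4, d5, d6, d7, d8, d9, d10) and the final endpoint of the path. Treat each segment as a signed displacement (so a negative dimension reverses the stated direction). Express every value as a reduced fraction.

Apply edit: d1 := 2
  d4 = d3*3 = 6
  d5 = d3/5 = 2/5
  d6 = d4 - d2/3 = 5
  d7 = d3*2 + d6/5 + d1 = 7
  d8 = d3 + d2 + d5/5 = 127/25
  d9 = d3 - d8*5 = -117/5
  d10 = d7 + d1*2 = 11
Walk from origin (0, 0):
  seg 1: left by d7 = 7 → (-7, 0)
  seg 2: up by d6 = 5 → (-7, 5)
  seg 3: right by d1 = 2 → (-5, 5)
  seg 4: left by d5 = 2/5 → (-27/5, 5)
  seg 5: right by d4 = 6 → (3/5, 5)

d4 = 6
d5 = 2/5
d6 = 5
d7 = 7
d8 = 127/25
d9 = -117/5
d10 = 11
endpoint = (3/5, 5)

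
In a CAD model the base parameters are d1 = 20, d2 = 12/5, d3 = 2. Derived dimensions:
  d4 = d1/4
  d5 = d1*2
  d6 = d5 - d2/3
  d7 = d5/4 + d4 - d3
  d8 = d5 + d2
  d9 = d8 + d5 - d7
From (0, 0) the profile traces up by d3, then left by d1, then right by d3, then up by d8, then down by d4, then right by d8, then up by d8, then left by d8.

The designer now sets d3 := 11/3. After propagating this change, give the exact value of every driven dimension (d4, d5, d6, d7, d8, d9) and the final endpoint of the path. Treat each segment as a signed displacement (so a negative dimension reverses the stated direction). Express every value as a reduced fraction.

Apply edit: d3 := 11/3
  d4 = d1/4 = 5
  d5 = d1*2 = 40
  d6 = d5 - d2/3 = 196/5
  d7 = d5/4 + d4 - d3 = 34/3
  d8 = d5 + d2 = 212/5
  d9 = d8 + d5 - d7 = 1066/15
Walk from origin (0, 0):
  seg 1: up by d3 = 11/3 → (0, 11/3)
  seg 2: left by d1 = 20 → (-20, 11/3)
  seg 3: right by d3 = 11/3 → (-49/3, 11/3)
  seg 4: up by d8 = 212/5 → (-49/3, 691/15)
  seg 5: down by d4 = 5 → (-49/3, 616/15)
  seg 6: right by d8 = 212/5 → (391/15, 616/15)
  seg 7: up by d8 = 212/5 → (391/15, 1252/15)
  seg 8: left by d8 = 212/5 → (-49/3, 1252/15)

d4 = 5
d5 = 40
d6 = 196/5
d7 = 34/3
d8 = 212/5
d9 = 1066/15
endpoint = (-49/3, 1252/15)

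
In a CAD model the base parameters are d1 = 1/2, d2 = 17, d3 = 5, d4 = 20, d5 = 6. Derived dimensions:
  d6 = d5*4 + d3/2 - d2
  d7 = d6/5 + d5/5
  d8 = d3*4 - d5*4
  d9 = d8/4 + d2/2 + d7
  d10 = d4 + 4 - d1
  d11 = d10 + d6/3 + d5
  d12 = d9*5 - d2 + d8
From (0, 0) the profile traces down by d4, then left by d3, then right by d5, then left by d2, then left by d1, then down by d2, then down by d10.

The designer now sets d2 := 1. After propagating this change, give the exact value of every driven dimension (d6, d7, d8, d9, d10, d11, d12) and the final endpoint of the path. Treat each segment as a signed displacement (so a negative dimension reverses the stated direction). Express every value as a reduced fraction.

Apply edit: d2 := 1
  d6 = d5*4 + d3/2 - d2 = 51/2
  d7 = d6/5 + d5/5 = 63/10
  d8 = d3*4 - d5*4 = -4
  d9 = d8/4 + d2/2 + d7 = 29/5
  d10 = d4 + 4 - d1 = 47/2
  d11 = d10 + d6/3 + d5 = 38
  d12 = d9*5 - d2 + d8 = 24
Walk from origin (0, 0):
  seg 1: down by d4 = 20 → (0, -20)
  seg 2: left by d3 = 5 → (-5, -20)
  seg 3: right by d5 = 6 → (1, -20)
  seg 4: left by d2 = 1 → (0, -20)
  seg 5: left by d1 = 1/2 → (-1/2, -20)
  seg 6: down by d2 = 1 → (-1/2, -21)
  seg 7: down by d10 = 47/2 → (-1/2, -89/2)

d6 = 51/2
d7 = 63/10
d8 = -4
d9 = 29/5
d10 = 47/2
d11 = 38
d12 = 24
endpoint = (-1/2, -89/2)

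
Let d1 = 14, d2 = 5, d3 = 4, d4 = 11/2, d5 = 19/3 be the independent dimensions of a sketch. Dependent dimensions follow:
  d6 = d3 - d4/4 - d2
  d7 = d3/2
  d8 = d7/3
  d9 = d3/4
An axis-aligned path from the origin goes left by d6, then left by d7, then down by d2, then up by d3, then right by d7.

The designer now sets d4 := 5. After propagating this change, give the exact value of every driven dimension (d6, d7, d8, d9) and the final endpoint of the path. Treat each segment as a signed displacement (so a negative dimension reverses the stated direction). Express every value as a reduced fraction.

Apply edit: d4 := 5
  d6 = d3 - d4/4 - d2 = -9/4
  d7 = d3/2 = 2
  d8 = d7/3 = 2/3
  d9 = d3/4 = 1
Walk from origin (0, 0):
  seg 1: left by d6 = -9/4 → (9/4, 0)
  seg 2: left by d7 = 2 → (1/4, 0)
  seg 3: down by d2 = 5 → (1/4, -5)
  seg 4: up by d3 = 4 → (1/4, -1)
  seg 5: right by d7 = 2 → (9/4, -1)

d6 = -9/4
d7 = 2
d8 = 2/3
d9 = 1
endpoint = (9/4, -1)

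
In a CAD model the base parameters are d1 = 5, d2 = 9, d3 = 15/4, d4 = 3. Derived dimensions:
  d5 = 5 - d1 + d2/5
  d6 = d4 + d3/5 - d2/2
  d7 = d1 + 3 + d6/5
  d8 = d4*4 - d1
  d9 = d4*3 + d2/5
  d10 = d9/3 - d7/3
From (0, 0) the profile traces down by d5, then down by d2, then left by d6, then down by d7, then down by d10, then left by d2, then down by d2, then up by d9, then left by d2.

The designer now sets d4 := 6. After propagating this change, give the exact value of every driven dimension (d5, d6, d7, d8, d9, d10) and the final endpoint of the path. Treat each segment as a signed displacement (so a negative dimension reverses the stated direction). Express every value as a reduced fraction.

Apply edit: d4 := 6
  d5 = 5 - d1 + d2/5 = 9/5
  d6 = d4 + d3/5 - d2/2 = 9/4
  d7 = d1 + 3 + d6/5 = 169/20
  d8 = d4*4 - d1 = 19
  d9 = d4*3 + d2/5 = 99/5
  d10 = d9/3 - d7/3 = 227/60
Walk from origin (0, 0):
  seg 1: down by d5 = 9/5 → (0, -9/5)
  seg 2: down by d2 = 9 → (0, -54/5)
  seg 3: left by d6 = 9/4 → (-9/4, -54/5)
  seg 4: down by d7 = 169/20 → (-9/4, -77/4)
  seg 5: down by d10 = 227/60 → (-9/4, -691/30)
  seg 6: left by d2 = 9 → (-45/4, -691/30)
  seg 7: down by d2 = 9 → (-45/4, -961/30)
  seg 8: up by d9 = 99/5 → (-45/4, -367/30)
  seg 9: left by d2 = 9 → (-81/4, -367/30)

d5 = 9/5
d6 = 9/4
d7 = 169/20
d8 = 19
d9 = 99/5
d10 = 227/60
endpoint = (-81/4, -367/30)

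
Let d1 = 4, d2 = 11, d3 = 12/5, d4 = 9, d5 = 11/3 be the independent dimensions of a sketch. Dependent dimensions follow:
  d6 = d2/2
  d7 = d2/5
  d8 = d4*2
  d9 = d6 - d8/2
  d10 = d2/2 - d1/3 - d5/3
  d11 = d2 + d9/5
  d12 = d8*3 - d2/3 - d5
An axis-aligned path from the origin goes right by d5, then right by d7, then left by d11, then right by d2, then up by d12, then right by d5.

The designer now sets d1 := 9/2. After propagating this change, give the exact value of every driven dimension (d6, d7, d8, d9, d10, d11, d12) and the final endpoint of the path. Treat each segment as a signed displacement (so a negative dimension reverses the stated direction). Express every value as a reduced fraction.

d6 = 11/2
d7 = 11/5
d8 = 18
d9 = -7/2
d10 = 25/9
d11 = 103/10
d12 = 140/3
endpoint = (307/30, 140/3)

Apply edit: d1 := 9/2
  d6 = d2/2 = 11/2
  d7 = d2/5 = 11/5
  d8 = d4*2 = 18
  d9 = d6 - d8/2 = -7/2
  d10 = d2/2 - d1/3 - d5/3 = 25/9
  d11 = d2 + d9/5 = 103/10
  d12 = d8*3 - d2/3 - d5 = 140/3
Walk from origin (0, 0):
  seg 1: right by d5 = 11/3 → (11/3, 0)
  seg 2: right by d7 = 11/5 → (88/15, 0)
  seg 3: left by d11 = 103/10 → (-133/30, 0)
  seg 4: right by d2 = 11 → (197/30, 0)
  seg 5: up by d12 = 140/3 → (197/30, 140/3)
  seg 6: right by d5 = 11/3 → (307/30, 140/3)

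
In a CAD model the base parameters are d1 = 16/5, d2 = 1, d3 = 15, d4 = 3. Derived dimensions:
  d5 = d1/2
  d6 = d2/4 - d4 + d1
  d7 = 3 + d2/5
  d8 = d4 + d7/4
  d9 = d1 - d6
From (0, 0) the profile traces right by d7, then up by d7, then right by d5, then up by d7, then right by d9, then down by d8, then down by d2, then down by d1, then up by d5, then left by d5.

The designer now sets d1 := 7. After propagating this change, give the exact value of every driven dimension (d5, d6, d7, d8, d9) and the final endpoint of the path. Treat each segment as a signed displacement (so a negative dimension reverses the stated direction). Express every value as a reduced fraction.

Apply edit: d1 := 7
  d5 = d1/2 = 7/2
  d6 = d2/4 - d4 + d1 = 17/4
  d7 = 3 + d2/5 = 16/5
  d8 = d4 + d7/4 = 19/5
  d9 = d1 - d6 = 11/4
Walk from origin (0, 0):
  seg 1: right by d7 = 16/5 → (16/5, 0)
  seg 2: up by d7 = 16/5 → (16/5, 16/5)
  seg 3: right by d5 = 7/2 → (67/10, 16/5)
  seg 4: up by d7 = 16/5 → (67/10, 32/5)
  seg 5: right by d9 = 11/4 → (189/20, 32/5)
  seg 6: down by d8 = 19/5 → (189/20, 13/5)
  seg 7: down by d2 = 1 → (189/20, 8/5)
  seg 8: down by d1 = 7 → (189/20, -27/5)
  seg 9: up by d5 = 7/2 → (189/20, -19/10)
  seg 10: left by d5 = 7/2 → (119/20, -19/10)

d5 = 7/2
d6 = 17/4
d7 = 16/5
d8 = 19/5
d9 = 11/4
endpoint = (119/20, -19/10)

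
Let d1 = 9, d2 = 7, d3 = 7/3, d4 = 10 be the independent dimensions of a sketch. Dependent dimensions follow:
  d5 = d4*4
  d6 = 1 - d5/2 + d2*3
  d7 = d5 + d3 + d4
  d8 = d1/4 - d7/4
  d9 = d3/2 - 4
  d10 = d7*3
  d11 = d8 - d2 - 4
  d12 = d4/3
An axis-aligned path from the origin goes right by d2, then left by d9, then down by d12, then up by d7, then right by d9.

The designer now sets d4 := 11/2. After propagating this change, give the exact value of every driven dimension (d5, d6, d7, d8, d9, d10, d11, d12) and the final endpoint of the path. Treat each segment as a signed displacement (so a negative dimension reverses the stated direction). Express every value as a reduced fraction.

Apply edit: d4 := 11/2
  d5 = d4*4 = 22
  d6 = 1 - d5/2 + d2*3 = 11
  d7 = d5 + d3 + d4 = 179/6
  d8 = d1/4 - d7/4 = -125/24
  d9 = d3/2 - 4 = -17/6
  d10 = d7*3 = 179/2
  d11 = d8 - d2 - 4 = -389/24
  d12 = d4/3 = 11/6
Walk from origin (0, 0):
  seg 1: right by d2 = 7 → (7, 0)
  seg 2: left by d9 = -17/6 → (59/6, 0)
  seg 3: down by d12 = 11/6 → (59/6, -11/6)
  seg 4: up by d7 = 179/6 → (59/6, 28)
  seg 5: right by d9 = -17/6 → (7, 28)

d5 = 22
d6 = 11
d7 = 179/6
d8 = -125/24
d9 = -17/6
d10 = 179/2
d11 = -389/24
d12 = 11/6
endpoint = (7, 28)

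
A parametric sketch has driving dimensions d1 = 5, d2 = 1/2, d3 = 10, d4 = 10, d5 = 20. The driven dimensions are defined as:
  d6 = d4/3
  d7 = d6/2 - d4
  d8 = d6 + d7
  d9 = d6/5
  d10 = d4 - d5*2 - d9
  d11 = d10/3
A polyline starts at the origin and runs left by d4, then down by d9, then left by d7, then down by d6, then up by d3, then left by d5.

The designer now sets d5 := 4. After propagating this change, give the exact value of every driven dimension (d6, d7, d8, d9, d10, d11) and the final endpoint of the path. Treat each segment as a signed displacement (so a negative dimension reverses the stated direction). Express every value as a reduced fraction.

d6 = 10/3
d7 = -25/3
d8 = -5
d9 = 2/3
d10 = 4/3
d11 = 4/9
endpoint = (-17/3, 6)

Apply edit: d5 := 4
  d6 = d4/3 = 10/3
  d7 = d6/2 - d4 = -25/3
  d8 = d6 + d7 = -5
  d9 = d6/5 = 2/3
  d10 = d4 - d5*2 - d9 = 4/3
  d11 = d10/3 = 4/9
Walk from origin (0, 0):
  seg 1: left by d4 = 10 → (-10, 0)
  seg 2: down by d9 = 2/3 → (-10, -2/3)
  seg 3: left by d7 = -25/3 → (-5/3, -2/3)
  seg 4: down by d6 = 10/3 → (-5/3, -4)
  seg 5: up by d3 = 10 → (-5/3, 6)
  seg 6: left by d5 = 4 → (-17/3, 6)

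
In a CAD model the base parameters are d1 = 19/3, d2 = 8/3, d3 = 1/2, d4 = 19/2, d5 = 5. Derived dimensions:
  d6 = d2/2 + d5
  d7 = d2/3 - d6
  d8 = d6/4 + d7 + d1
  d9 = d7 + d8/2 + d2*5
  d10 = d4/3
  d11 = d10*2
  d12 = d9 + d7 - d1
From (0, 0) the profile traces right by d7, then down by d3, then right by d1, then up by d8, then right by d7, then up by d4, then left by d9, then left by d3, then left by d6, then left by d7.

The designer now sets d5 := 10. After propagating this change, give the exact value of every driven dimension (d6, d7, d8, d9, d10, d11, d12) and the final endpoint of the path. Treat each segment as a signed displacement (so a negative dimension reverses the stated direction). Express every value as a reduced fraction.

Apply edit: d5 := 10
  d6 = d2/2 + d5 = 34/3
  d7 = d2/3 - d6 = -94/9
  d8 = d6/4 + d7 + d1 = -23/18
  d9 = d7 + d8/2 + d2*5 = 9/4
  d10 = d4/3 = 19/6
  d11 = d10*2 = 19/3
  d12 = d9 + d7 - d1 = -523/36
Walk from origin (0, 0):
  seg 1: right by d7 = -94/9 → (-94/9, 0)
  seg 2: down by d3 = 1/2 → (-94/9, -1/2)
  seg 3: right by d1 = 19/3 → (-37/9, -1/2)
  seg 4: up by d8 = -23/18 → (-37/9, -16/9)
  seg 5: right by d7 = -94/9 → (-131/9, -16/9)
  seg 6: up by d4 = 19/2 → (-131/9, 139/18)
  seg 7: left by d9 = 9/4 → (-605/36, 139/18)
  seg 8: left by d3 = 1/2 → (-623/36, 139/18)
  seg 9: left by d6 = 34/3 → (-1031/36, 139/18)
  seg 10: left by d7 = -94/9 → (-655/36, 139/18)

d6 = 34/3
d7 = -94/9
d8 = -23/18
d9 = 9/4
d10 = 19/6
d11 = 19/3
d12 = -523/36
endpoint = (-655/36, 139/18)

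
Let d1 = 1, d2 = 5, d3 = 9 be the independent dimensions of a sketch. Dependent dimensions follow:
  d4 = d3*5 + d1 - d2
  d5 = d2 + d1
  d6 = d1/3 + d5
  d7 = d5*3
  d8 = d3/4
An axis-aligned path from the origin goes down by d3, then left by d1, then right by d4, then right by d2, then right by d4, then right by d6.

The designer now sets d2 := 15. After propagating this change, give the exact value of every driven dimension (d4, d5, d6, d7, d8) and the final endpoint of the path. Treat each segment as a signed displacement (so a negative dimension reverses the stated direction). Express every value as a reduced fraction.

Apply edit: d2 := 15
  d4 = d3*5 + d1 - d2 = 31
  d5 = d2 + d1 = 16
  d6 = d1/3 + d5 = 49/3
  d7 = d5*3 = 48
  d8 = d3/4 = 9/4
Walk from origin (0, 0):
  seg 1: down by d3 = 9 → (0, -9)
  seg 2: left by d1 = 1 → (-1, -9)
  seg 3: right by d4 = 31 → (30, -9)
  seg 4: right by d2 = 15 → (45, -9)
  seg 5: right by d4 = 31 → (76, -9)
  seg 6: right by d6 = 49/3 → (277/3, -9)

d4 = 31
d5 = 16
d6 = 49/3
d7 = 48
d8 = 9/4
endpoint = (277/3, -9)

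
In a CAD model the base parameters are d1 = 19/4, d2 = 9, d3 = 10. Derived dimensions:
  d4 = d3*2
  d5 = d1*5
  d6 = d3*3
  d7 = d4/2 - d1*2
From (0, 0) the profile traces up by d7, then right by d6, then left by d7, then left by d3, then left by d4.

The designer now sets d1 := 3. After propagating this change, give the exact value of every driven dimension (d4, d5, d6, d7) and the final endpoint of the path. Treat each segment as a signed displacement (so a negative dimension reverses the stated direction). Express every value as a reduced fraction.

Apply edit: d1 := 3
  d4 = d3*2 = 20
  d5 = d1*5 = 15
  d6 = d3*3 = 30
  d7 = d4/2 - d1*2 = 4
Walk from origin (0, 0):
  seg 1: up by d7 = 4 → (0, 4)
  seg 2: right by d6 = 30 → (30, 4)
  seg 3: left by d7 = 4 → (26, 4)
  seg 4: left by d3 = 10 → (16, 4)
  seg 5: left by d4 = 20 → (-4, 4)

d4 = 20
d5 = 15
d6 = 30
d7 = 4
endpoint = (-4, 4)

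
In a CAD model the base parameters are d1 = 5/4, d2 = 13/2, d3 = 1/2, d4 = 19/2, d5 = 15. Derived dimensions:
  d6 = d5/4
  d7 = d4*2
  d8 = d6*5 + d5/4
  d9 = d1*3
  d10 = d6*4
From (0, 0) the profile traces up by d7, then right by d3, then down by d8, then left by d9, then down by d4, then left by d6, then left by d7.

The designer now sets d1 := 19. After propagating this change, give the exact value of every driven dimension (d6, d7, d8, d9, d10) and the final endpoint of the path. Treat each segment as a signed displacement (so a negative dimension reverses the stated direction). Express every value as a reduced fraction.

Apply edit: d1 := 19
  d6 = d5/4 = 15/4
  d7 = d4*2 = 19
  d8 = d6*5 + d5/4 = 45/2
  d9 = d1*3 = 57
  d10 = d6*4 = 15
Walk from origin (0, 0):
  seg 1: up by d7 = 19 → (0, 19)
  seg 2: right by d3 = 1/2 → (1/2, 19)
  seg 3: down by d8 = 45/2 → (1/2, -7/2)
  seg 4: left by d9 = 57 → (-113/2, -7/2)
  seg 5: down by d4 = 19/2 → (-113/2, -13)
  seg 6: left by d6 = 15/4 → (-241/4, -13)
  seg 7: left by d7 = 19 → (-317/4, -13)

d6 = 15/4
d7 = 19
d8 = 45/2
d9 = 57
d10 = 15
endpoint = (-317/4, -13)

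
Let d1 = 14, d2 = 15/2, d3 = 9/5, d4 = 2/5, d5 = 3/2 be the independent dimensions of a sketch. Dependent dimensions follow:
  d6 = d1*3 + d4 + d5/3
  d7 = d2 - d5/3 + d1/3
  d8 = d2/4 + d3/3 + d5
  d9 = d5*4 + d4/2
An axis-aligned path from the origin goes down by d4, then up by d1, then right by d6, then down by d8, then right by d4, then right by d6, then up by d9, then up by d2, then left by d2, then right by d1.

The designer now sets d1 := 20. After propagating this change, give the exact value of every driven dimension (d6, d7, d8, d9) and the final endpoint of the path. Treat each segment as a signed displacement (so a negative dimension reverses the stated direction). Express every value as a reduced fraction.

Apply edit: d1 := 20
  d6 = d1*3 + d4 + d5/3 = 609/10
  d7 = d2 - d5/3 + d1/3 = 41/3
  d8 = d2/4 + d3/3 + d5 = 159/40
  d9 = d5*4 + d4/2 = 31/5
Walk from origin (0, 0):
  seg 1: down by d4 = 2/5 → (0, -2/5)
  seg 2: up by d1 = 20 → (0, 98/5)
  seg 3: right by d6 = 609/10 → (609/10, 98/5)
  seg 4: down by d8 = 159/40 → (609/10, 125/8)
  seg 5: right by d4 = 2/5 → (613/10, 125/8)
  seg 6: right by d6 = 609/10 → (611/5, 125/8)
  seg 7: up by d9 = 31/5 → (611/5, 873/40)
  seg 8: up by d2 = 15/2 → (611/5, 1173/40)
  seg 9: left by d2 = 15/2 → (1147/10, 1173/40)
  seg 10: right by d1 = 20 → (1347/10, 1173/40)

d6 = 609/10
d7 = 41/3
d8 = 159/40
d9 = 31/5
endpoint = (1347/10, 1173/40)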